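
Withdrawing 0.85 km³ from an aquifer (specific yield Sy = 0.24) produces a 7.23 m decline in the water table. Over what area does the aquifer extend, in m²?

ΔV = 0.85 km³ = 8.5 × 10^8 m³
A = ΔV / (Sy × Δh) = 8.5 × 10^8 / (0.24 × 7.23) = 4.899 × 10^8 m²

A ≈ 4.9 × 10^8 m²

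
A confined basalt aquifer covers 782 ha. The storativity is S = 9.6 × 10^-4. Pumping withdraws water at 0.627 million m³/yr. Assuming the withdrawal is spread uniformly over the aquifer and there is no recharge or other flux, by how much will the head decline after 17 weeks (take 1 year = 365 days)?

A = 782 ha = 7.82 × 10^6 m²
Q = 0.627 million m³/yr = 1718 m³/d
t = 17 weeks = 119 d
ΔV = Q × t = 1718 m³/d × 119 d = 2.044 × 10^5 m³
Δh = ΔV / (S × A) = 2.044 × 10^5 / (9.6 × 10^-4 × 7.82 × 10^6) = 27.23 m

Δh ≈ 27.2 m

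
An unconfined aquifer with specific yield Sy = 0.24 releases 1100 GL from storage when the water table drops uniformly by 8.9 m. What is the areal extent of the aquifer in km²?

ΔV = 1100 GL = 1.1 × 10^9 m³
A = ΔV / (Sy × Δh) = 1.1 × 10^9 / (0.24 × 8.9) = 5.15 × 10^8 m²
A = 5.15 × 10^8 m² = 515 km²

A ≈ 515 km²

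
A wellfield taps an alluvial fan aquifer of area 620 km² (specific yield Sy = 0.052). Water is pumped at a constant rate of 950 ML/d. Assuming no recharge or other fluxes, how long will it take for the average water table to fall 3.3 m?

t ≈ 112 days

A = 620 km² = 6.2 × 10^8 m²
ΔV = Sy × A × Δh = 0.052 × 6.2 × 10^8 × 3.3 = 1.064 × 10^8 m³
Q = 950 ML/d = 9.5 × 10^5 m³/d
t = ΔV / Q = 1.064 × 10^8 m³ / 9.5 × 10^5 m³/d = 112 d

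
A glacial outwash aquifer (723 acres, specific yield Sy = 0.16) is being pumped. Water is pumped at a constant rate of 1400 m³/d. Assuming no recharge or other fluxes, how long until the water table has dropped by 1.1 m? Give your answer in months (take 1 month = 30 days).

t ≈ 12.3 months

A = 723 acres = 2.926 × 10^6 m²
ΔV = Sy × A × Δh = 0.16 × 2.926 × 10^6 × 1.1 = 5.15 × 10^5 m³
t = ΔV / Q = 5.15 × 10^5 m³ / 1400 m³/d = 367.8 d
t = 367.8 d ≈ 12.26 months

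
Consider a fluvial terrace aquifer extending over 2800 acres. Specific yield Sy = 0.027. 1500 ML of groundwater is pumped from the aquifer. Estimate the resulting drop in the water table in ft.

A = 2800 acres = 1.133 × 10^7 m²
ΔV = 1500 ML = 1.5 × 10^6 m³
Δh = ΔV / (Sy × A) = 1.5 × 10^6 m³ / (0.027 × 1.133 × 10^7 m²) = 4.903 m
Δh = 4.903 m = 16.09 ft

Δh ≈ 16.1 ft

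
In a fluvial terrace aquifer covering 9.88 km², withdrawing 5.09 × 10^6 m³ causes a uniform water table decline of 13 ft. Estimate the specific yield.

A = 9.88 km² = 9.88 × 10^6 m²
Δh = 13 ft = 3.962 m
Sy = ΔV / (A × Δh) = 5.09 × 10^6 m³ / (9.88 × 10^6 m² × 3.962 m) = 0.13

Sy ≈ 0.13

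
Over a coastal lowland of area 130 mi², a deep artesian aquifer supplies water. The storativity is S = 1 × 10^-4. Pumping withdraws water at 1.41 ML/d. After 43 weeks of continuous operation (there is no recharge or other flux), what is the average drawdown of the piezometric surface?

A = 130 mi² = 3.367 × 10^8 m²
Q = 1.41 ML/d = 1410 m³/d
t = 43 weeks = 301 d
ΔV = Q × t = 1410 m³/d × 301 d = 4.244 × 10^5 m³
Δh = ΔV / (S × A) = 4.244 × 10^5 / (1 × 10^-4 × 3.367 × 10^8) = 12.61 m

Δh ≈ 12.6 m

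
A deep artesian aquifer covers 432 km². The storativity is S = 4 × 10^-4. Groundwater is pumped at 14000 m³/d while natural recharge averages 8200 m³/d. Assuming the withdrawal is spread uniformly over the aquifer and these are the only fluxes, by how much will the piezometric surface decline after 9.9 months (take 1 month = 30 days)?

A = 432 km² = 4.32 × 10^8 m²
Net abstraction = 14000 − 8200 = 5800 m³/d
t = 9.9 months = 297 d
ΔV = Q × t = 5800 m³/d × 297 d = 1.723 × 10^6 m³
Δh = ΔV / (S × A) = 1.723 × 10^6 / (4 × 10^-4 × 4.32 × 10^8) = 9.969 m

Δh ≈ 9.97 m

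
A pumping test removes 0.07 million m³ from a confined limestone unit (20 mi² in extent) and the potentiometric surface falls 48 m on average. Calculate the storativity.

A = 20 mi² = 5.18 × 10^7 m²
ΔV = 0.07 million m³ = 70000 m³
S = ΔV / (A × Δh) = 70000 m³ / (5.18 × 10^7 m² × 48 m) = 2.815 × 10^-5

S ≈ 2.8 × 10^-5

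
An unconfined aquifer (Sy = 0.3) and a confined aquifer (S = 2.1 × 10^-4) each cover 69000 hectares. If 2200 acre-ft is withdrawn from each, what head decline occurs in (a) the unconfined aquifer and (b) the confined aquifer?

A = 69000 hectares = 6.9 × 10^8 m²
ΔV = 2200 acre-ft = 2.714 × 10^6 m³
Unconfined: Δh_u = ΔV/(Sy·A) = 2.714 × 10^6/(0.3 × 6.9 × 10^8) = 0.01311 m
Confined: Δh_c = ΔV/(S·A) = 2.714 × 10^6/(2.1 × 10^-4 × 6.9 × 10^8) = 18.73 m

Δh_u ≈ 0.0131 m; Δh_c ≈ 18.7 m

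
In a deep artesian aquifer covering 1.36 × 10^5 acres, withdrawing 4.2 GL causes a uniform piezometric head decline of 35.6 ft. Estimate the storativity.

S ≈ 7 × 10^-4

A = 1.36 × 10^5 acres = 5.504 × 10^8 m²
Δh = 35.6 ft = 10.85 m
ΔV = 4.2 GL = 4.2 × 10^6 m³
S = ΔV / (A × Δh) = 4.2 × 10^6 m³ / (5.504 × 10^8 m² × 10.85 m) = 7.033 × 10^-4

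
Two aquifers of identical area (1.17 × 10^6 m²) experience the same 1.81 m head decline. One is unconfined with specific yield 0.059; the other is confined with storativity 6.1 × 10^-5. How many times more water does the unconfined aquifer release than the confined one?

ΔV_u / ΔV_c ≈ 967

Unconfined: ΔV_u = Sy × A × Δh = 0.059 × 1.17 × 10^6 × 1.81 = 1.249 × 10^5 m³
Confined: ΔV_c = S × A × Δh = 6.1 × 10^-5 × 1.17 × 10^6 × 1.81 = 129.2 m³
Ratio = ΔV_u / ΔV_c = Sy / S = 0.059 / 6.1 × 10^-5 = 967.2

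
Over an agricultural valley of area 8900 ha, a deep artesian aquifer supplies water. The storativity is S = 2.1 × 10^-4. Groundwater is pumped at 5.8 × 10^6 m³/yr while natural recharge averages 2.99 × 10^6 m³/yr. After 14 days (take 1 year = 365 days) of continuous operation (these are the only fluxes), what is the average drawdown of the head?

A = 8900 ha = 8.9 × 10^7 m²
Net abstraction = 5.8 × 10^6 − 2.99 × 10^6 = 2.81 × 10^6 m³/yr
Q_net = 2.81 × 10^6 m³/yr = 7699 m³/d
ΔV = Q × t = 7699 m³/d × 14 d = 1.078 × 10^5 m³
Δh = ΔV / (S × A) = 1.078 × 10^5 / (2.1 × 10^-4 × 8.9 × 10^7) = 5.767 m

Δh ≈ 5.77 m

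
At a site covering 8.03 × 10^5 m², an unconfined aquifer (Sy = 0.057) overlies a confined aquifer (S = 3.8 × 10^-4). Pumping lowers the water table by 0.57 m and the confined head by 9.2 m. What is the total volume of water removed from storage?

ΔV ≈ 28900 m³

Unconfined: ΔV_u = Sy × A × Δh_u = 0.057 × 8.03 × 10^5 × 0.57 = 26090 m³
Confined: ΔV_c = S × A × Δh_c = 3.8 × 10^-4 × 8.03 × 10^5 × 9.2 = 2807 m³
Total ΔV = 26090 + 2807 = 28900 m³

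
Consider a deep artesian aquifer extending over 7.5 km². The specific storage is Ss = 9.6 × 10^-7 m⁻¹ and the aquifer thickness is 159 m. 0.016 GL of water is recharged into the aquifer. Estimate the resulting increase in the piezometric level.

S = Ss × b = 9.6 × 10^-7 m⁻¹ × 159 m = 1.526 × 10^-4
A = 7.5 km² = 7.5 × 10^6 m²
ΔV = 0.016 GL = 16000 m³
Δh = ΔV / (S × A) = 16000 m³ / (1.526 × 10^-4 × 7.5 × 10^6 m²) = 13.98 m

Δh ≈ 14 m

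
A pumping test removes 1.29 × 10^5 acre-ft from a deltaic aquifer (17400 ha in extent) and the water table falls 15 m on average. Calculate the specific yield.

Sy ≈ 0.061

A = 17400 ha = 1.74 × 10^8 m²
ΔV = 1.29 × 10^5 acre-ft = 1.591 × 10^8 m³
Sy = ΔV / (A × Δh) = 1.591 × 10^8 m³ / (1.74 × 10^8 m² × 15 m) = 0.06097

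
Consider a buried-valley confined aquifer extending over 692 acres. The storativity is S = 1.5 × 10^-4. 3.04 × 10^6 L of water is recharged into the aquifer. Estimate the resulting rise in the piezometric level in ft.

Δh ≈ 23.7 ft

A = 692 acres = 2.8 × 10^6 m²
ΔV = 3.04 × 10^6 L = 3040 m³
Δh = ΔV / (S × A) = 3040 m³ / (1.5 × 10^-4 × 2.8 × 10^6 m²) = 7.237 m
Δh = 7.237 m = 23.74 ft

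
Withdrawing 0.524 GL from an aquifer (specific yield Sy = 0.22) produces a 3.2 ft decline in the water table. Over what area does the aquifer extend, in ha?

Δh = 3.2 ft = 0.9754 m
ΔV = 0.524 GL = 5.24 × 10^5 m³
A = ΔV / (Sy × Δh) = 5.24 × 10^5 / (0.22 × 0.9754) = 2.442 × 10^6 m²
A = 2.442 × 10^6 m² = 244.2 ha

A ≈ 244 ha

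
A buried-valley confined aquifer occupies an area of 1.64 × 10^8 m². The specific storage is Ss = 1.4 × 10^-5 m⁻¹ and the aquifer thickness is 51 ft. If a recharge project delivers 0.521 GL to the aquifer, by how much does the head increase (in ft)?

b = 51 ft = 15.54 m
S = Ss × b = 1.4 × 10^-5 m⁻¹ × 15.54 m = 2.176 × 10^-4
ΔV = 0.521 GL = 5.21 × 10^5 m³
Δh = ΔV / (S × A) = 5.21 × 10^5 m³ / (2.176 × 10^-4 × 1.64 × 10^8 m²) = 14.6 m
Δh = 14.6 m = 47.89 ft

Δh ≈ 47.9 ft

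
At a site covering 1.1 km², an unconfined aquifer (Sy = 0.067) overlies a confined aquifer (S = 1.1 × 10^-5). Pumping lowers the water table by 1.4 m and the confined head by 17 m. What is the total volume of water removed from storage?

ΔV ≈ 1.03 × 10^5 m³

A = 1.1 km² = 1.1 × 10^6 m²
Unconfined: ΔV_u = Sy × A × Δh_u = 0.067 × 1.1 × 10^6 × 1.4 = 1.032 × 10^5 m³
Confined: ΔV_c = S × A × Δh_c = 1.1 × 10^-5 × 1.1 × 10^6 × 17 = 205.7 m³
Total ΔV = 1.032 × 10^5 + 205.7 = 1.034 × 10^5 m³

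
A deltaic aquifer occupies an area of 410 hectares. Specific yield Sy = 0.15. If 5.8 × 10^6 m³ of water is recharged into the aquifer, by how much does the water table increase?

A = 410 hectares = 4.1 × 10^6 m²
Δh = ΔV / (Sy × A) = 5.8 × 10^6 m³ / (0.15 × 4.1 × 10^6 m²) = 9.431 m

Δh ≈ 9.43 m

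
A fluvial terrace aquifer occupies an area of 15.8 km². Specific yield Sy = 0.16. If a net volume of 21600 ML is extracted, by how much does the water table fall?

Δh ≈ 8.54 m

A = 15.8 km² = 1.58 × 10^7 m²
ΔV = 21600 ML = 2.16 × 10^7 m³
Δh = ΔV / (Sy × A) = 2.16 × 10^7 m³ / (0.16 × 1.58 × 10^7 m²) = 8.544 m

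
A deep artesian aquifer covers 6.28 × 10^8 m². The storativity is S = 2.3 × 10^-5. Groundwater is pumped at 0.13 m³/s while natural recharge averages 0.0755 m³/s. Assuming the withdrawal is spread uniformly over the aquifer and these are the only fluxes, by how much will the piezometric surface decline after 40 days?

Δh ≈ 13 m

Net abstraction = 0.13 − 0.0755 = 0.0545 m³/s
Q_net = 0.0545 m³/s = 4709 m³/d
ΔV = Q × t = 4709 m³/d × 40 d = 1.884 × 10^5 m³
Δh = ΔV / (S × A) = 1.884 × 10^5 / (2.3 × 10^-5 × 6.28 × 10^8) = 13.04 m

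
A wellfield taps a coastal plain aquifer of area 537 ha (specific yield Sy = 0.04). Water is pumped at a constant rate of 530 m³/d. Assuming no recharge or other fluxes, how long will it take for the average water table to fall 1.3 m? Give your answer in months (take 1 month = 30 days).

t ≈ 17.6 months

A = 537 ha = 5.37 × 10^6 m²
ΔV = Sy × A × Δh = 0.04 × 5.37 × 10^6 × 1.3 = 2.792 × 10^5 m³
t = ΔV / Q = 2.792 × 10^5 m³ / 530 m³/d = 526.9 d
t = 526.9 d ≈ 17.56 months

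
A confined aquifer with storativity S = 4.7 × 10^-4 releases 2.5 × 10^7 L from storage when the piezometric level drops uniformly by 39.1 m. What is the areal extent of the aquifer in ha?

A ≈ 136 ha

ΔV = 2.5 × 10^7 L = 25000 m³
A = ΔV / (S × Δh) = 25000 / (4.7 × 10^-4 × 39.1) = 1.36 × 10^6 m²
A = 1.36 × 10^6 m² = 136 ha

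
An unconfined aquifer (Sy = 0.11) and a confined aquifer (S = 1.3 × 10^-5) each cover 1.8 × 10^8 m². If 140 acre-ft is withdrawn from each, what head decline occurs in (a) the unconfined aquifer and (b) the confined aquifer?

ΔV = 140 acre-ft = 1.727 × 10^5 m³
Unconfined: Δh_u = ΔV/(Sy·A) = 1.727 × 10^5/(0.11 × 1.8 × 10^8) = 0.008722 m
Confined: Δh_c = ΔV/(S·A) = 1.727 × 10^5/(1.3 × 10^-5 × 1.8 × 10^8) = 73.8 m

Δh_u ≈ 0.00872 m; Δh_c ≈ 73.8 m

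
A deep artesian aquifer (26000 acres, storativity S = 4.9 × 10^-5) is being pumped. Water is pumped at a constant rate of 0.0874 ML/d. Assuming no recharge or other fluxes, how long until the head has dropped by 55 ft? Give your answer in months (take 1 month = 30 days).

A = 26000 acres = 1.052 × 10^8 m²
Δh = 55 ft = 16.76 m
ΔV = S × A × Δh = 4.9 × 10^-5 × 1.052 × 10^8 × 16.76 = 86430 m³
Q = 0.0874 ML/d = 87.4 m³/d
t = ΔV / Q = 86430 m³ / 87.4 m³/d = 988.9 d
t = 988.9 d ≈ 32.96 months

t ≈ 33 months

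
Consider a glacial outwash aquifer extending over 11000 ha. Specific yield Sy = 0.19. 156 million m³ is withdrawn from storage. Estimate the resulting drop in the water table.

Δh ≈ 7.46 m

A = 11000 ha = 1.1 × 10^8 m²
ΔV = 156 million m³ = 1.56 × 10^8 m³
Δh = ΔV / (Sy × A) = 1.56 × 10^8 m³ / (0.19 × 1.1 × 10^8 m²) = 7.464 m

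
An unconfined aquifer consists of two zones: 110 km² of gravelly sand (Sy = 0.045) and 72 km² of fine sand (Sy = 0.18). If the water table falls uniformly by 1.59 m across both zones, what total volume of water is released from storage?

ΔV ≈ 2.85 × 10^7 m³

A₁ = 110 km² = 1.1 × 10^8 m²; A₂ = 72 km² = 7.2 × 10^7 m²
ΔV₁ = 0.045 × 1.1 × 10^8 × 1.59 = 7.87 × 10^6 m³
ΔV₂ = 0.18 × 7.2 × 10^7 × 1.59 = 2.061 × 10^7 m³
ΔV = ΔV₁ + ΔV₂ = 2.848 × 10^7 m³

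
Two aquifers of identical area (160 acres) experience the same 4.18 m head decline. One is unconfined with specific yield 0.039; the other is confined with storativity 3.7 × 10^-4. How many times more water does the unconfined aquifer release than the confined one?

ΔV_u / ΔV_c ≈ 105

A = 160 acres = 6.475 × 10^5 m²
Unconfined: ΔV_u = Sy × A × Δh = 0.039 × 6.475 × 10^5 × 4.18 = 1.056 × 10^5 m³
Confined: ΔV_c = S × A × Δh = 3.7 × 10^-4 × 6.475 × 10^5 × 4.18 = 1001 m³
Ratio = ΔV_u / ΔV_c = Sy / S = 0.039 / 3.7 × 10^-4 = 105.4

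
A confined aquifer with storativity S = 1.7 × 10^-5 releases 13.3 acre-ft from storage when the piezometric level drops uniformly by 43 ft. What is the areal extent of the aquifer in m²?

Δh = 43 ft = 13.11 m
ΔV = 13.3 acre-ft = 16410 m³
A = ΔV / (S × Δh) = 16410 / (1.7 × 10^-5 × 13.11) = 7.363 × 10^7 m²

A ≈ 7.36 × 10^7 m²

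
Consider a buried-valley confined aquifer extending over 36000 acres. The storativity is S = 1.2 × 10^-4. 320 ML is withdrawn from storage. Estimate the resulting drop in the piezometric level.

Δh ≈ 18.3 m

A = 36000 acres = 1.457 × 10^8 m²
ΔV = 320 ML = 3.2 × 10^5 m³
Δh = ΔV / (S × A) = 3.2 × 10^5 m³ / (1.2 × 10^-4 × 1.457 × 10^8 m²) = 18.3 m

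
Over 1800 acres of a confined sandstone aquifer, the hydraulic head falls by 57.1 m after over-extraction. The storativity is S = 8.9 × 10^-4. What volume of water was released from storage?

ΔV ≈ 3.7 × 10^5 m³

A = 1800 acres = 7.284 × 10^6 m²
ΔV = S × A × Δh = 8.9 × 10^-4 × 7.284 × 10^6 m² × 57.1 m = 3.702 × 10^5 m³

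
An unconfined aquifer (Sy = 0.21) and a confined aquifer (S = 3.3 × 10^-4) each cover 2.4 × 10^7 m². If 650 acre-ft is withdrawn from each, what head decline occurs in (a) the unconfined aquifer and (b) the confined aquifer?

ΔV = 650 acre-ft = 8.018 × 10^5 m³
Unconfined: Δh_u = ΔV/(Sy·A) = 8.018 × 10^5/(0.21 × 2.4 × 10^7) = 0.1591 m
Confined: Δh_c = ΔV/(S·A) = 8.018 × 10^5/(3.3 × 10^-4 × 2.4 × 10^7) = 101.2 m

Δh_u ≈ 0.159 m; Δh_c ≈ 101 m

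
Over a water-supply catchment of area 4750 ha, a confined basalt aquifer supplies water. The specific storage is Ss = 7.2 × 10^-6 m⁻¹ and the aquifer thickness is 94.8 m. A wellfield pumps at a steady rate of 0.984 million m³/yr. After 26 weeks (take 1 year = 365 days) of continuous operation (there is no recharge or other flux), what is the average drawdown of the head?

Δh ≈ 15.1 m

S = Ss × b = 7.2 × 10^-6 m⁻¹ × 94.8 m = 6.826 × 10^-4
A = 4750 ha = 4.75 × 10^7 m²
Q = 0.984 million m³/yr = 2696 m³/d
t = 26 weeks = 182 d
ΔV = Q × t = 2696 m³/d × 182 d = 4.907 × 10^5 m³
Δh = ΔV / (S × A) = 4.907 × 10^5 / (6.826 × 10^-4 × 4.75 × 10^7) = 15.13 m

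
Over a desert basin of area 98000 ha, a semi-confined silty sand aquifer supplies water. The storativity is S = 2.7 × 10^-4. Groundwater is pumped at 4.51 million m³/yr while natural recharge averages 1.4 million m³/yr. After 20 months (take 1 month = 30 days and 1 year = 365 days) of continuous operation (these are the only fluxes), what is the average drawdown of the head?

Δh ≈ 19.3 m

A = 98000 ha = 9.8 × 10^8 m²
Net abstraction = 4.51 − 1.4 = 3.11 million m³/yr
Q_net = 3.11 million m³/yr = 8521 m³/d
t = 20 months = 600 d
ΔV = Q × t = 8521 m³/d × 600 d = 5.112 × 10^6 m³
Δh = ΔV / (S × A) = 5.112 × 10^6 / (2.7 × 10^-4 × 9.8 × 10^8) = 19.32 m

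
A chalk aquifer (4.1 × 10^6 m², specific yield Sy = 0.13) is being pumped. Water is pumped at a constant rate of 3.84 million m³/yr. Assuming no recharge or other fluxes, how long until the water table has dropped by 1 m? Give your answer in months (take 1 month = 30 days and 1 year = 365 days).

ΔV = Sy × A × Δh = 0.13 × 4.1 × 10^6 × 1 = 5.33 × 10^5 m³
Q = 3.84 million m³/yr = 10520 m³/d
t = ΔV / Q = 5.33 × 10^5 m³ / 10520 m³/d = 50.66 d
t = 50.66 d ≈ 1.689 months

t ≈ 1.69 months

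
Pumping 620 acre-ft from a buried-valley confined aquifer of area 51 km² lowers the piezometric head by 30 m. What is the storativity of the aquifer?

A = 51 km² = 5.1 × 10^7 m²
ΔV = 620 acre-ft = 7.648 × 10^5 m³
S = ΔV / (A × Δh) = 7.648 × 10^5 m³ / (5.1 × 10^7 m² × 30 m) = 4.998 × 10^-4

S ≈ 5 × 10^-4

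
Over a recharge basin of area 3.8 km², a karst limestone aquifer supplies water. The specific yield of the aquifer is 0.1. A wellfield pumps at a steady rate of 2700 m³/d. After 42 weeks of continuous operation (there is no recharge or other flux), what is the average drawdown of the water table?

A = 3.8 km² = 3.8 × 10^6 m²
t = 42 weeks = 294 d
ΔV = Q × t = 2700 m³/d × 294 d = 7.938 × 10^5 m³
Δh = ΔV / (Sy × A) = 7.938 × 10^5 / (0.1 × 3.8 × 10^6) = 2.089 m

Δh ≈ 2.09 m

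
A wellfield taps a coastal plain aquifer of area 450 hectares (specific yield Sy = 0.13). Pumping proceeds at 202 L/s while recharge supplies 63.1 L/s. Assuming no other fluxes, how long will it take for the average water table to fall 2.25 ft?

A = 450 hectares = 4.5 × 10^6 m²
Δh = 2.25 ft = 0.6858 m
ΔV = Sy × A × Δh = 0.13 × 4.5 × 10^6 × 0.6858 = 4.012 × 10^5 m³
Net withdrawal = 202 − 63.1 = 138.9 L/s = 12000 m³/d
t = ΔV / Q = 4.012 × 10^5 m³ / 12000 m³/d = 33.43 d

t ≈ 33.4 days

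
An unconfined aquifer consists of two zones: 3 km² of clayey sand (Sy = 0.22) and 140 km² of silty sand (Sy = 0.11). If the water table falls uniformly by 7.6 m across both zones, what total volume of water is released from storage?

A₁ = 3 km² = 3 × 10^6 m²; A₂ = 140 km² = 1.4 × 10^8 m²
ΔV₁ = 0.22 × 3 × 10^6 × 7.6 = 5.016 × 10^6 m³
ΔV₂ = 0.11 × 1.4 × 10^8 × 7.6 = 1.17 × 10^8 m³
ΔV = ΔV₁ + ΔV₂ = 1.221 × 10^8 m³

ΔV ≈ 1.22 × 10^8 m³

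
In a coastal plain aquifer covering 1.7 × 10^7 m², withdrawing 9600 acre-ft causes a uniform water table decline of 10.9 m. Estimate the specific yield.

Sy ≈ 0.064

ΔV = 9600 acre-ft = 1.184 × 10^7 m³
Sy = ΔV / (A × Δh) = 1.184 × 10^7 m³ / (1.7 × 10^7 m² × 10.9 m) = 0.0639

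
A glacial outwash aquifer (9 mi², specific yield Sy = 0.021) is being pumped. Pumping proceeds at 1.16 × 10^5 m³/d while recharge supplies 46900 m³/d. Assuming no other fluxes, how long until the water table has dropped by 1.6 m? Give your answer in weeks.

A = 9 mi² = 2.331 × 10^7 m²
ΔV = Sy × A × Δh = 0.021 × 2.331 × 10^7 × 1.6 = 7.832 × 10^5 m³
Net withdrawal = 1.16 × 10^5 − 46900 = 69100 m³/d
t = ΔV / Q = 7.832 × 10^5 m³ / 69100 m³/d = 11.33 d
t = 11.33 d ≈ 1.619 weeks

t ≈ 1.62 weeks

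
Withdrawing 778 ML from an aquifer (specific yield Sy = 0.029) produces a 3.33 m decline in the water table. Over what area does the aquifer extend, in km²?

ΔV = 778 ML = 7.78 × 10^5 m³
A = ΔV / (Sy × Δh) = 7.78 × 10^5 / (0.029 × 3.33) = 8.056 × 10^6 m²
A = 8.056 × 10^6 m² = 8.056 km²

A ≈ 8.06 km²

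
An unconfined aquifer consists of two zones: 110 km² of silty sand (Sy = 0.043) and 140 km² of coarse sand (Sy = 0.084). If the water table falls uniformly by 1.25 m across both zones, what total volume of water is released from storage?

ΔV ≈ 2.06 × 10^7 m³

A₁ = 110 km² = 1.1 × 10^8 m²; A₂ = 140 km² = 1.4 × 10^8 m²
ΔV₁ = 0.043 × 1.1 × 10^8 × 1.25 = 5.912 × 10^6 m³
ΔV₂ = 0.084 × 1.4 × 10^8 × 1.25 = 1.47 × 10^7 m³
ΔV = ΔV₁ + ΔV₂ = 2.061 × 10^7 m³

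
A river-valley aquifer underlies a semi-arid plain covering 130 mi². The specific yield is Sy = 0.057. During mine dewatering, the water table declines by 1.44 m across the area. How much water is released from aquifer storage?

A = 130 mi² = 3.367 × 10^8 m²
ΔV = Sy × A × Δh = 0.057 × 3.367 × 10^8 m² × 1.44 m = 2.764 × 10^7 m³

ΔV ≈ 2.76 × 10^7 m³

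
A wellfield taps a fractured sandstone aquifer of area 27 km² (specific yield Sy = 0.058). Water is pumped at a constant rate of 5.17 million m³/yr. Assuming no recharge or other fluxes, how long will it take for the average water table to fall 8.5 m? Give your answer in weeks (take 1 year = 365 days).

t ≈ 134 weeks

A = 27 km² = 2.7 × 10^7 m²
ΔV = Sy × A × Δh = 0.058 × 2.7 × 10^7 × 8.5 = 1.331 × 10^7 m³
Q = 5.17 million m³/yr = 14160 m³/d
t = ΔV / Q = 1.331 × 10^7 m³ / 14160 m³/d = 939.8 d
t = 939.8 d ≈ 134.3 weeks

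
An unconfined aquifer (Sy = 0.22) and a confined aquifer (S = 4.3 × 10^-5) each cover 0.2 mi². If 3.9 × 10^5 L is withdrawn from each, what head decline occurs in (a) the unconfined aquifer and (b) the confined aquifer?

Δh_u ≈ 0.00342 m; Δh_c ≈ 17.5 m

A = 0.2 mi² = 5.18 × 10^5 m²
ΔV = 3.9 × 10^5 L = 390 m³
Unconfined: Δh_u = ΔV/(Sy·A) = 390/(0.22 × 5.18 × 10^5) = 0.003422 m
Confined: Δh_c = ΔV/(S·A) = 390/(4.3 × 10^-5 × 5.18 × 10^5) = 17.51 m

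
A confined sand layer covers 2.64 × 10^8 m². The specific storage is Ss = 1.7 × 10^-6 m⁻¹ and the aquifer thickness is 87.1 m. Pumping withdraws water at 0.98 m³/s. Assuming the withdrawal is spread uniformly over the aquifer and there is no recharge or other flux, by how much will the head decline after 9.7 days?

Δh ≈ 21 m

S = Ss × b = 1.7 × 10^-6 m⁻¹ × 87.1 m = 1.481 × 10^-4
Q = 0.98 m³/s = 84670 m³/d
ΔV = Q × t = 84670 m³/d × 9.7 d = 8.213 × 10^5 m³
Δh = ΔV / (S × A) = 8.213 × 10^5 / (1.481 × 10^-4 × 2.64 × 10^8) = 21.01 m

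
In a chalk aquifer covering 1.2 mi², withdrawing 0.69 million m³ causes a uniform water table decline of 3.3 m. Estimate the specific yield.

A = 1.2 mi² = 3.108 × 10^6 m²
ΔV = 0.69 million m³ = 6.9 × 10^5 m³
Sy = ΔV / (A × Δh) = 6.9 × 10^5 m³ / (3.108 × 10^6 m² × 3.3 m) = 0.06728

Sy ≈ 0.067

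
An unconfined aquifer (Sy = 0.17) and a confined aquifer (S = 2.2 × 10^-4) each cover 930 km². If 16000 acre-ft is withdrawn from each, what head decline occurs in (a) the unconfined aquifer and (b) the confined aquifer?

Δh_u ≈ 0.125 m; Δh_c ≈ 96.5 m

A = 930 km² = 9.3 × 10^8 m²
ΔV = 16000 acre-ft = 1.974 × 10^7 m³
Unconfined: Δh_u = ΔV/(Sy·A) = 1.974 × 10^7/(0.17 × 9.3 × 10^8) = 0.1248 m
Confined: Δh_c = ΔV/(S·A) = 1.974 × 10^7/(2.2 × 10^-4 × 9.3 × 10^8) = 96.46 m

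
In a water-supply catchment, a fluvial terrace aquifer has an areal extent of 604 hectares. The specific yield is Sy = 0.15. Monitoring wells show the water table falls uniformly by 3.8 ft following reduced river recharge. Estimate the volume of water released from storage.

A = 604 hectares = 6.04 × 10^6 m²
Δh = 3.8 ft = 1.158 m
ΔV = Sy × A × Δh = 0.15 × 6.04 × 10^6 m² × 1.158 m = 1.049 × 10^6 m³

ΔV ≈ 1.05 × 10^6 m³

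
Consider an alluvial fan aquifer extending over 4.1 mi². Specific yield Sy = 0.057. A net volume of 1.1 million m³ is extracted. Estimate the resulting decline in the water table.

Δh ≈ 1.82 m

A = 4.1 mi² = 1.062 × 10^7 m²
ΔV = 1.1 million m³ = 1.1 × 10^6 m³
Δh = ΔV / (Sy × A) = 1.1 × 10^6 m³ / (0.057 × 1.062 × 10^7 m²) = 1.817 m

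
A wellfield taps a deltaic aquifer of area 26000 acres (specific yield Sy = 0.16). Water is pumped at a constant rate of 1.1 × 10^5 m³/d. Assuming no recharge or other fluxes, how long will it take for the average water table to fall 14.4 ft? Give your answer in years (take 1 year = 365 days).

A = 26000 acres = 1.052 × 10^8 m²
Δh = 14.4 ft = 4.389 m
ΔV = Sy × A × Δh = 0.16 × 1.052 × 10^8 × 4.389 = 7.389 × 10^7 m³
t = ΔV / Q = 7.389 × 10^7 m³ / 1.1 × 10^5 m³/d = 671.7 d
t = 671.7 d ≈ 1.84 years

t ≈ 1.84 years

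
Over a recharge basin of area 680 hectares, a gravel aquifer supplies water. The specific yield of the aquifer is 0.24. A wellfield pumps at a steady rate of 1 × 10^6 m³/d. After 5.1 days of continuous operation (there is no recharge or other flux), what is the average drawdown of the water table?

A = 680 hectares = 6.8 × 10^6 m²
ΔV = Q × t = 1 × 10^6 m³/d × 5.1 d = 5.1 × 10^6 m³
Δh = ΔV / (Sy × A) = 5.1 × 10^6 / (0.24 × 6.8 × 10^6) = 3.125 m

Δh ≈ 3.12 m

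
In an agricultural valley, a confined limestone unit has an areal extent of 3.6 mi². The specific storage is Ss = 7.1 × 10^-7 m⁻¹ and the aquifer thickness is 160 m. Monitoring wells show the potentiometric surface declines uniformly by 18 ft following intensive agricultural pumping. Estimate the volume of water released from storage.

ΔV ≈ 5810 m³

S = Ss × b = 7.1 × 10^-7 m⁻¹ × 160 m = 1.136 × 10^-4
A = 3.6 mi² = 9.324 × 10^6 m²
Δh = 18 ft = 5.486 m
ΔV = S × A × Δh = 1.136 × 10^-4 × 9.324 × 10^6 m² × 5.486 m = 5811 m³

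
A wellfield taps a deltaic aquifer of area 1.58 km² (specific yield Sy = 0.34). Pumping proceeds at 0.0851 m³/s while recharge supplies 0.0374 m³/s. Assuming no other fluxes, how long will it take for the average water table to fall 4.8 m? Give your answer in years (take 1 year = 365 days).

t ≈ 1.71 years

A = 1.58 km² = 1.58 × 10^6 m²
ΔV = Sy × A × Δh = 0.34 × 1.58 × 10^6 × 4.8 = 2.579 × 10^6 m³
Net withdrawal = 0.0851 − 0.0374 = 0.0477 m³/s = 4121 m³/d
t = ΔV / Q = 2.579 × 10^6 m³ / 4121 m³/d = 625.7 d
t = 625.7 d ≈ 1.714 years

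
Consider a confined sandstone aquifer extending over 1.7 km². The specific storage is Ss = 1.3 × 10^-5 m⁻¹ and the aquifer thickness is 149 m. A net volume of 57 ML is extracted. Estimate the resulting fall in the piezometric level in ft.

Δh ≈ 56.8 ft

S = Ss × b = 1.3 × 10^-5 m⁻¹ × 149 m = 1.937 × 10^-3
A = 1.7 km² = 1.7 × 10^6 m²
ΔV = 57 ML = 57000 m³
Δh = ΔV / (S × A) = 57000 m³ / (0.001937 × 1.7 × 10^6 m²) = 17.31 m
Δh = 17.31 m = 56.79 ft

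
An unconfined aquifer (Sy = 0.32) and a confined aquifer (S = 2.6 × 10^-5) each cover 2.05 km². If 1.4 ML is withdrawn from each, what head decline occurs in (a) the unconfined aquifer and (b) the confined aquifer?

Δh_u ≈ 0.00213 m; Δh_c ≈ 26.3 m

A = 2.05 km² = 2.05 × 10^6 m²
ΔV = 1.4 ML = 1400 m³
Unconfined: Δh_u = ΔV/(Sy·A) = 1400/(0.32 × 2.05 × 10^6) = 0.002134 m
Confined: Δh_c = ΔV/(S·A) = 1400/(2.6 × 10^-5 × 2.05 × 10^6) = 26.27 m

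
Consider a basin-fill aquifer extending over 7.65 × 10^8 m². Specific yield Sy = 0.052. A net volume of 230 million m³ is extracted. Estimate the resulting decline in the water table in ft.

Δh ≈ 19 ft

ΔV = 230 million m³ = 2.3 × 10^8 m³
Δh = ΔV / (Sy × A) = 2.3 × 10^8 m³ / (0.052 × 7.65 × 10^8 m²) = 5.782 m
Δh = 5.782 m = 18.97 ft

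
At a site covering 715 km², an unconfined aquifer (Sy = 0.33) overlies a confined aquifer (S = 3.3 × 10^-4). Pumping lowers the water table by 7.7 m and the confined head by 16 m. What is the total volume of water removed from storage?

A = 715 km² = 7.15 × 10^8 m²
Unconfined: ΔV_u = Sy × A × Δh_u = 0.33 × 7.15 × 10^8 × 7.7 = 1.817 × 10^9 m³
Confined: ΔV_c = S × A × Δh_c = 3.3 × 10^-4 × 7.15 × 10^8 × 16 = 3.775 × 10^6 m³
Total ΔV = 1.817 × 10^9 + 3.775 × 10^6 = 1.821 × 10^9 m³

ΔV ≈ 1.82 × 10^9 m³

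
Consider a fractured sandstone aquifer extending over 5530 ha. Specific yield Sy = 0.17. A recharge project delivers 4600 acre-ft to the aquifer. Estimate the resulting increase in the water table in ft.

A = 5530 ha = 5.53 × 10^7 m²
ΔV = 4600 acre-ft = 5.674 × 10^6 m³
Δh = ΔV / (Sy × A) = 5.674 × 10^6 m³ / (0.17 × 5.53 × 10^7 m²) = 0.6036 m
Δh = 0.6036 m = 1.98 ft

Δh ≈ 1.98 ft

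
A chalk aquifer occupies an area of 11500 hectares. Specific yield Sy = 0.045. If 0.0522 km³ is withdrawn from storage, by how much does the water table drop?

A = 11500 hectares = 1.15 × 10^8 m²
ΔV = 0.0522 km³ = 5.22 × 10^7 m³
Δh = ΔV / (Sy × A) = 5.22 × 10^7 m³ / (0.045 × 1.15 × 10^8 m²) = 10.09 m

Δh ≈ 10.1 m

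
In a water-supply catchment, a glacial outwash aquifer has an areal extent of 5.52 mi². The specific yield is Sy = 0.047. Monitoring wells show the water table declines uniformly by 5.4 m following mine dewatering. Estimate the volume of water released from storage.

ΔV ≈ 3.63 × 10^6 m³

A = 5.52 mi² = 1.43 × 10^7 m²
ΔV = Sy × A × Δh = 0.047 × 1.43 × 10^7 m² × 5.4 m = 3.629 × 10^6 m³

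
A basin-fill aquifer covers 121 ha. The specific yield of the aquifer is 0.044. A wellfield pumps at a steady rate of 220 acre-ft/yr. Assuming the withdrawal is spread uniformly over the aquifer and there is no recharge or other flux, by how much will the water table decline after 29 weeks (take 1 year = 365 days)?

A = 121 ha = 1.21 × 10^6 m²
Q = 220 acre-ft/yr = 743.5 m³/d
t = 29 weeks = 203 d
ΔV = Q × t = 743.5 m³/d × 203 d = 1.509 × 10^5 m³
Δh = ΔV / (Sy × A) = 1.509 × 10^5 / (0.044 × 1.21 × 10^6) = 2.835 m

Δh ≈ 2.83 m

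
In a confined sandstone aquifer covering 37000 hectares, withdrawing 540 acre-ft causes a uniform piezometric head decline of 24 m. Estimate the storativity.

A = 37000 hectares = 3.7 × 10^8 m²
ΔV = 540 acre-ft = 6.661 × 10^5 m³
S = ΔV / (A × Δh) = 6.661 × 10^5 m³ / (3.7 × 10^8 m² × 24 m) = 7.501 × 10^-5

S ≈ 7.5 × 10^-5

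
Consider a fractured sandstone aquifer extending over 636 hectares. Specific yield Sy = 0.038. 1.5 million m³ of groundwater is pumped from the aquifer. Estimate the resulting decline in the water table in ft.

Δh ≈ 20.4 ft

A = 636 hectares = 6.36 × 10^6 m²
ΔV = 1.5 million m³ = 1.5 × 10^6 m³
Δh = ΔV / (Sy × A) = 1.5 × 10^6 m³ / (0.038 × 6.36 × 10^6 m²) = 6.207 m
Δh = 6.207 m = 20.36 ft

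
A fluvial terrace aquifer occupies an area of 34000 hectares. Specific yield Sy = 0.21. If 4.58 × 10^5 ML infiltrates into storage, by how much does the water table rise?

A = 34000 hectares = 3.4 × 10^8 m²
ΔV = 4.58 × 10^5 ML = 4.58 × 10^8 m³
Δh = ΔV / (Sy × A) = 4.58 × 10^8 m³ / (0.21 × 3.4 × 10^8 m²) = 6.415 m

Δh ≈ 6.41 m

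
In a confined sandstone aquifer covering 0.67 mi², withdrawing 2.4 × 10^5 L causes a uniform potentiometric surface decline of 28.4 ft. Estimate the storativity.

A = 0.67 mi² = 1.735 × 10^6 m²
Δh = 28.4 ft = 8.656 m
ΔV = 2.4 × 10^5 L = 240 m³
S = ΔV / (A × Δh) = 240 m³ / (1.735 × 10^6 m² × 8.656 m) = 1.598 × 10^-5

S ≈ 1.6 × 10^-5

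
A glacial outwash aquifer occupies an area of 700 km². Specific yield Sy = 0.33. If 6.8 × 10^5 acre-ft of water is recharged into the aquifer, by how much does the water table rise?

Δh ≈ 3.63 m

A = 700 km² = 7 × 10^8 m²
ΔV = 6.8 × 10^5 acre-ft = 8.388 × 10^8 m³
Δh = ΔV / (Sy × A) = 8.388 × 10^8 m³ / (0.33 × 7 × 10^8 m²) = 3.631 m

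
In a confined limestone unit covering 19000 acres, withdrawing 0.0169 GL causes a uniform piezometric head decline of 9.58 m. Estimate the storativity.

A = 19000 acres = 7.689 × 10^7 m²
ΔV = 0.0169 GL = 16900 m³
S = ΔV / (A × Δh) = 16900 m³ / (7.689 × 10^7 m² × 9.58 m) = 2.294 × 10^-5

S ≈ 2.3 × 10^-5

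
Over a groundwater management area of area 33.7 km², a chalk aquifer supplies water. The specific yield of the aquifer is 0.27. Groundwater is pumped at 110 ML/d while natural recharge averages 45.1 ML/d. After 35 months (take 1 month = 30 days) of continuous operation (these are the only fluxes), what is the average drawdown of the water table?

A = 33.7 km² = 3.37 × 10^7 m²
Net abstraction = 110 − 45.1 = 64.9 ML/d
Q_net = 64.9 ML/d = 64900 m³/d
t = 35 months = 1050 d
ΔV = Q × t = 64900 m³/d × 1050 d = 6.814 × 10^7 m³
Δh = ΔV / (Sy × A) = 6.814 × 10^7 / (0.27 × 3.37 × 10^7) = 7.489 m

Δh ≈ 7.49 m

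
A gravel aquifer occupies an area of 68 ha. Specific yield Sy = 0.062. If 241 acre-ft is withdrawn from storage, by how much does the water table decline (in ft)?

Δh ≈ 23.1 ft

A = 68 ha = 6.8 × 10^5 m²
ΔV = 241 acre-ft = 2.973 × 10^5 m³
Δh = ΔV / (Sy × A) = 2.973 × 10^5 m³ / (0.062 × 6.8 × 10^5 m²) = 7.051 m
Δh = 7.051 m = 23.13 ft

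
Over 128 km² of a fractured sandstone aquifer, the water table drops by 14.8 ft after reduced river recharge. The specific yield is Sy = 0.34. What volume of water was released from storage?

A = 128 km² = 1.28 × 10^8 m²
Δh = 14.8 ft = 4.511 m
ΔV = Sy × A × Δh = 0.34 × 1.28 × 10^8 m² × 4.511 m = 1.963 × 10^8 m³

ΔV ≈ 1.96 × 10^8 m³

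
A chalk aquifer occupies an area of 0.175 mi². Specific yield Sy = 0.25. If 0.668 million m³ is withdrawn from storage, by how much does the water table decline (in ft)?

A = 0.175 mi² = 4.532 × 10^5 m²
ΔV = 0.668 million m³ = 6.68 × 10^5 m³
Δh = ΔV / (Sy × A) = 6.68 × 10^5 m³ / (0.25 × 4.532 × 10^5 m²) = 5.895 m
Δh = 5.895 m = 19.34 ft

Δh ≈ 19.3 ft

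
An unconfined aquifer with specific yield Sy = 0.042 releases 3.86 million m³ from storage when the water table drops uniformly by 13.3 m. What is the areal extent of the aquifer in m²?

ΔV = 3.86 million m³ = 3.86 × 10^6 m³
A = ΔV / (Sy × Δh) = 3.86 × 10^6 / (0.042 × 13.3) = 6.91 × 10^6 m²

A ≈ 6.91 × 10^6 m²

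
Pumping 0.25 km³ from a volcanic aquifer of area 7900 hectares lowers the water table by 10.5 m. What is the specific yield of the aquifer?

Sy ≈ 0.3

A = 7900 hectares = 7.9 × 10^7 m²
ΔV = 0.25 km³ = 2.5 × 10^8 m³
Sy = ΔV / (A × Δh) = 2.5 × 10^8 m³ / (7.9 × 10^7 m² × 10.5 m) = 0.3014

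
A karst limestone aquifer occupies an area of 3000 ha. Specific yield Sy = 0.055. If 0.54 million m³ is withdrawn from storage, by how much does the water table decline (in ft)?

Δh ≈ 1.07 ft

A = 3000 ha = 3 × 10^7 m²
ΔV = 0.54 million m³ = 5.4 × 10^5 m³
Δh = ΔV / (Sy × A) = 5.4 × 10^5 m³ / (0.055 × 3 × 10^7 m²) = 0.3273 m
Δh = 0.3273 m = 1.074 ft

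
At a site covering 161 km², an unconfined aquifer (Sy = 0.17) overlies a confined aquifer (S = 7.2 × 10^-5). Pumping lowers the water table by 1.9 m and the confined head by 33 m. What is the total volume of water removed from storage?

ΔV ≈ 5.24 × 10^7 m³

A = 161 km² = 1.61 × 10^8 m²
Unconfined: ΔV_u = Sy × A × Δh_u = 0.17 × 1.61 × 10^8 × 1.9 = 5.2 × 10^7 m³
Confined: ΔV_c = S × A × Δh_c = 7.2 × 10^-5 × 1.61 × 10^8 × 33 = 3.825 × 10^5 m³
Total ΔV = 5.2 × 10^7 + 3.825 × 10^5 = 5.239 × 10^7 m³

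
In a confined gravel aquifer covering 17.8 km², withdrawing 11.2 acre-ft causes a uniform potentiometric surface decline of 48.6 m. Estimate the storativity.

S ≈ 1.6 × 10^-5

A = 17.8 km² = 1.78 × 10^7 m²
ΔV = 11.2 acre-ft = 13810 m³
S = ΔV / (A × Δh) = 13810 m³ / (1.78 × 10^7 m² × 48.6 m) = 1.597 × 10^-5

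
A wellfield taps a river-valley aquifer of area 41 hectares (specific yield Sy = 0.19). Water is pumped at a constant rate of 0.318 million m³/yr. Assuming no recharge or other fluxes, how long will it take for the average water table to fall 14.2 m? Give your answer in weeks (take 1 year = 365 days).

A = 41 hectares = 4.1 × 10^5 m²
ΔV = Sy × A × Δh = 0.19 × 4.1 × 10^5 × 14.2 = 1.106 × 10^6 m³
Q = 0.318 million m³/yr = 871.2 m³/d
t = ΔV / Q = 1.106 × 10^6 m³ / 871.2 m³/d = 1270 d
t = 1270 d ≈ 181.4 weeks

t ≈ 181 weeks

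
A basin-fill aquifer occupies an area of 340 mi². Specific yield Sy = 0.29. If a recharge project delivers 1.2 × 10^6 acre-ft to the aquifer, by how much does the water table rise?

A = 340 mi² = 8.806 × 10^8 m²
ΔV = 1.2 × 10^6 acre-ft = 1.48 × 10^9 m³
Δh = ΔV / (Sy × A) = 1.48 × 10^9 m³ / (0.29 × 8.806 × 10^8 m²) = 5.796 m

Δh ≈ 5.8 m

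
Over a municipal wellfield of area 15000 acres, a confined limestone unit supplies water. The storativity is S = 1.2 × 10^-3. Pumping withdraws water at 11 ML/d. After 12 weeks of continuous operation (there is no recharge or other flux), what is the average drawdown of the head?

A = 15000 acres = 6.07 × 10^7 m²
Q = 11 ML/d = 11000 m³/d
t = 12 weeks = 84 d
ΔV = Q × t = 11000 m³/d × 84 d = 9.24 × 10^5 m³
Δh = ΔV / (S × A) = 9.24 × 10^5 / (0.0012 × 6.07 × 10^7) = 12.68 m

Δh ≈ 12.7 m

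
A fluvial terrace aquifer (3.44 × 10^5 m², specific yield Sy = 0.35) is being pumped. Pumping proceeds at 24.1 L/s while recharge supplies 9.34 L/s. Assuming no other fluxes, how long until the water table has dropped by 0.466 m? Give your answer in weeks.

t ≈ 6.29 weeks

ΔV = Sy × A × Δh = 0.35 × 3.44 × 10^5 × 0.466 = 56110 m³
Net withdrawal = 24.1 − 9.34 = 14.76 L/s = 1275 m³/d
t = ΔV / Q = 56110 m³ / 1275 m³/d = 44 d
t = 44 d ≈ 6.285 weeks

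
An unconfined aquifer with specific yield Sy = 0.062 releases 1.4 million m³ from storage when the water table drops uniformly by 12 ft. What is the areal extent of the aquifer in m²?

A ≈ 6.17 × 10^6 m²

Δh = 12 ft = 3.658 m
ΔV = 1.4 million m³ = 1.4 × 10^6 m³
A = ΔV / (Sy × Δh) = 1.4 × 10^6 / (0.062 × 3.658) = 6.174 × 10^6 m²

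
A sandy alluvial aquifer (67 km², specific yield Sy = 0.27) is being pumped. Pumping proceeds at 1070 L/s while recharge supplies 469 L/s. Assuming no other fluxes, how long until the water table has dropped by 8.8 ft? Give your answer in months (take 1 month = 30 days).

A = 67 km² = 6.7 × 10^7 m²
Δh = 8.8 ft = 2.682 m
ΔV = Sy × A × Δh = 0.27 × 6.7 × 10^7 × 2.682 = 4.852 × 10^7 m³
Net withdrawal = 1070 − 469 = 601 L/s = 51930 m³/d
t = ΔV / Q = 4.852 × 10^7 m³ / 51930 m³/d = 934.4 d
t = 934.4 d ≈ 31.15 months

t ≈ 31.1 months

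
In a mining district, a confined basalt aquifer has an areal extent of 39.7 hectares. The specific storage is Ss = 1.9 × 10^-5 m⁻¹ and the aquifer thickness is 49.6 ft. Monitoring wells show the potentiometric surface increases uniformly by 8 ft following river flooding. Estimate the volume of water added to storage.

ΔV ≈ 278 m³

b = 49.6 ft = 15.12 m
S = Ss × b = 1.9 × 10^-5 m⁻¹ × 15.12 m = 2.872 × 10^-4
A = 39.7 hectares = 3.97 × 10^5 m²
Δh = 8 ft = 2.438 m
ΔV = S × A × Δh = 2.872 × 10^-4 × 3.97 × 10^5 m² × 2.438 m = 278.1 m³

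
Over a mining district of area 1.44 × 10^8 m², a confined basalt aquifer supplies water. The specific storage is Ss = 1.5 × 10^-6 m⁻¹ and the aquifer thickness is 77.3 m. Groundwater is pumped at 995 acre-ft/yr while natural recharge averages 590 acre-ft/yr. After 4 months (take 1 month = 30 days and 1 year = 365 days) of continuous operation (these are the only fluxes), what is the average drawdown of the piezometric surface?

S = Ss × b = 1.5 × 10^-6 m⁻¹ × 77.3 m = 1.159 × 10^-4
Net abstraction = 995 − 590 = 405 acre-ft/yr
Q_net = 405 acre-ft/yr = 1369 m³/d
t = 4 months = 120 d
ΔV = Q × t = 1369 m³/d × 120 d = 1.642 × 10^5 m³
Δh = ΔV / (S × A) = 1.642 × 10^5 / (1.159 × 10^-4 × 1.44 × 10^8) = 9.837 m

Δh ≈ 9.84 m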